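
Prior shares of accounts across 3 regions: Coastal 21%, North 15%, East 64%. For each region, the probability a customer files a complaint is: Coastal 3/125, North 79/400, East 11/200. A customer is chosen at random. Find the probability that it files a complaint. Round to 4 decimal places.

0.0699

Prior × likelihood for each hypothesis:
  Coastal: 0.21 × 0.024 = 0.00504
  North: 0.15 × 0.1975 = 0.029625
  East: 0.64 × 0.055 = 0.0352
P(complaint) = 0.00504 + 0.029625 + 0.0352 = 0.069865 → 0.0699.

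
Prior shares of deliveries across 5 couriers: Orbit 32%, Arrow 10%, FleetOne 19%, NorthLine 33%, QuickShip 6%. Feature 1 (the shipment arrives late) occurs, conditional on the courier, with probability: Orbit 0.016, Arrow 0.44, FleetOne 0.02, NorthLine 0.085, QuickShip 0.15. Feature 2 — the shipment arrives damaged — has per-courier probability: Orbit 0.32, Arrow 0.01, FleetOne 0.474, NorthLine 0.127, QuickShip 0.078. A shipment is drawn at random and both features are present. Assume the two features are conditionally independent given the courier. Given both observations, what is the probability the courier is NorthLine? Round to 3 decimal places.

0.437

By Bayes' rule, posterior ∝ prior × likelihood:
  Orbit: 0.32 × 0.016 × 0.32 = 0.0016384
  Arrow: 0.1 × 0.44 × 0.01 = 0.00044
  FleetOne: 0.19 × 0.02 × 0.474 = 0.0018012
  NorthLine: 0.33 × 0.085 × 0.127 = 0.00356235
  QuickShip: 0.06 × 0.15 × 0.078 = 0.000702
Total = 0.00814395.
P(NorthLine | evidence) = 0.00356235 / 0.00814395 ≈ 0.437.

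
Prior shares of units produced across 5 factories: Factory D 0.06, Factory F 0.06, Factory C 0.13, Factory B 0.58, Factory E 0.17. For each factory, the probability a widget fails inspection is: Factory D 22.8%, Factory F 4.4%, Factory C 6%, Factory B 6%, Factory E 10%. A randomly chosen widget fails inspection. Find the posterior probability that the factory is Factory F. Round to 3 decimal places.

0.035

Prior × likelihood for each hypothesis:
  Factory D: 0.06 × 0.228 = 0.01368
  Factory F: 0.06 × 0.044 = 0.00264
  Factory C: 0.13 × 0.06 = 0.0078
  Factory B: 0.58 × 0.06 = 0.0348
  Factory E: 0.17 × 0.1 = 0.017
Total = 0.07592.
P(Factory F | evidence) = 0.00264 / 0.07592 ≈ 0.035.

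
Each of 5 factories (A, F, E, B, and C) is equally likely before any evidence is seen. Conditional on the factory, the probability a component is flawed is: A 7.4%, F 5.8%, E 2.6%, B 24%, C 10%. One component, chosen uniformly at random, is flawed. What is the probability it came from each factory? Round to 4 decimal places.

Since the prior is uniform, the posterior is proportional to the likelihood:
  A: 0.074
  F: 0.058
  E: 0.026
  B: 0.24
  C: 0.1
Total = 0.498.
P(A | flawed) = 0.074/0.498 ≈ 0.1486
P(F | flawed) = 0.058/0.498 ≈ 0.1165
P(E | flawed) = 0.026/0.498 ≈ 0.0522
P(B | flawed) = 0.24/0.498 ≈ 0.4819
P(C | flawed) = 0.1/0.498 ≈ 0.2008

A 0.1486, F 0.1165, E 0.0522, B 0.4819, C 0.2008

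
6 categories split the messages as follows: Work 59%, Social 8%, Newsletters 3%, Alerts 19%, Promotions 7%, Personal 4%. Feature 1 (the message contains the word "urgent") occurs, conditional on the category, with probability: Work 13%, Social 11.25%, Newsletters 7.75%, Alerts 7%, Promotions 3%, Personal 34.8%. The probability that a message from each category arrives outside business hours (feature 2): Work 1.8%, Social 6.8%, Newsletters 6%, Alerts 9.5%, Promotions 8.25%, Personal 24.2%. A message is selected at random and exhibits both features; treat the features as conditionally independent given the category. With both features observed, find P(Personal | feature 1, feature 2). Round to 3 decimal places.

0.486

Prior × likelihood for each hypothesis:
  Work: 0.59 × 0.13 × 0.018 = 0.0013806
  Social: 0.08 × 0.1125 × 0.068 = 0.000612
  Newsletters: 0.03 × 0.0775 × 0.06 = 0.0001395
  Alerts: 0.19 × 0.07 × 0.095 = 0.0012635
  Promotions: 0.07 × 0.03 × 0.0825 = 0.00017325
  Personal: 0.04 × 0.348 × 0.242 = 0.00336864
Total = 0.00693749.
P(Personal | evidence) = 0.00336864 / 0.00693749 ≈ 0.486.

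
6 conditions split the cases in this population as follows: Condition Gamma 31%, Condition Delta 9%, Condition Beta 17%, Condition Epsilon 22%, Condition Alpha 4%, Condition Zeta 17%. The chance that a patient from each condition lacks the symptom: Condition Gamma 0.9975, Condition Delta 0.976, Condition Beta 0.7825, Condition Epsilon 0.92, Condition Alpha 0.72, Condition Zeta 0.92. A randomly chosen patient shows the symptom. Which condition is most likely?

Taking complements, P(symptomatic | each) = Condition Gamma 0.0025, Condition Delta 0.024, Condition Beta 0.2175, Condition Epsilon 0.08, Condition Alpha 0.28, Condition Zeta 0.08.
Unnormalized posteriors (prior × likelihood):
  Condition Gamma: 0.31 × 0.0025 = 0.000775
  Condition Delta: 0.09 × 0.024 = 0.00216
  Condition Beta: 0.17 × 0.2175 = 0.036975
  Condition Epsilon: 0.22 × 0.08 = 0.0176
  Condition Alpha: 0.04 × 0.28 = 0.0112
  Condition Zeta: 0.17 × 0.08 = 0.0136
Sum = 0.08231.
Largest term belongs to Condition Beta, so Condition Beta is most probable.

Condition Beta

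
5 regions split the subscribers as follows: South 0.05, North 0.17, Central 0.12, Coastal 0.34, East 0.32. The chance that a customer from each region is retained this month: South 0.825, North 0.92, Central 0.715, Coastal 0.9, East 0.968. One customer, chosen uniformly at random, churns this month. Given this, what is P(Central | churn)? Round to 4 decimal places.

Taking complements, P(churn | each) = South 0.175, North 0.08, Central 0.285, Coastal 0.1, East 0.032.
By Bayes' rule, posterior ∝ prior × likelihood:
  South: 0.05 × 0.175 = 0.00875
  North: 0.17 × 0.08 = 0.0136
  Central: 0.12 × 0.285 = 0.0342
  Coastal: 0.34 × 0.1 = 0.034
  East: 0.32 × 0.032 = 0.01024
Sum = 0.10079.
P(Central | evidence) = 0.0342 / 0.10079 ≈ 0.3393.

0.3393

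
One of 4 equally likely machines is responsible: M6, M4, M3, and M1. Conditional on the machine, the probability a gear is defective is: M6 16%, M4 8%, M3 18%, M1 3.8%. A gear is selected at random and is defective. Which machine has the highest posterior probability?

M3

Since the prior is uniform, the posterior is proportional to the likelihood:
  M6: 0.16
  M4: 0.08
  M3: 0.18
  M1: 0.038
Total = 0.458.
Largest term belongs to M3, so M3 is most probable.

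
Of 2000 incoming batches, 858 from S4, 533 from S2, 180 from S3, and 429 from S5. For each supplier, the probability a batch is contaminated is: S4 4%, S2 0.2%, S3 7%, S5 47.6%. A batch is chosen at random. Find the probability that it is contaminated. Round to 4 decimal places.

Unnormalized posteriors (prior × likelihood):
  S4: 0.429 × 0.04 = 0.01716
  S2: 0.2665 × 0.002 = 0.000533
  S3: 0.09 × 0.07 = 0.0063
  S5: 0.2145 × 0.476 = 0.102102
P(contaminated) = 0.01716 + 0.000533 + 0.0063 + 0.102102 = 0.126095 → 0.1261.

0.1261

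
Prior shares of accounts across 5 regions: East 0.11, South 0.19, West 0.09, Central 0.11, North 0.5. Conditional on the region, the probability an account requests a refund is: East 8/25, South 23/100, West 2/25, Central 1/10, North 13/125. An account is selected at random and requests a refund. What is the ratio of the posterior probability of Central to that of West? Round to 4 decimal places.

Unnormalized posteriors (prior × likelihood):
  East: 0.11 × 0.32 = 0.0352
  South: 0.19 × 0.23 = 0.0437
  West: 0.09 × 0.08 = 0.0072
  Central: 0.11 × 0.1 = 0.011
  North: 0.5 × 0.104 = 0.052
Total = 0.1491.
The ratio is 0.011 / 0.0072 (the normalizer cancels) = 1.5278.

1.5278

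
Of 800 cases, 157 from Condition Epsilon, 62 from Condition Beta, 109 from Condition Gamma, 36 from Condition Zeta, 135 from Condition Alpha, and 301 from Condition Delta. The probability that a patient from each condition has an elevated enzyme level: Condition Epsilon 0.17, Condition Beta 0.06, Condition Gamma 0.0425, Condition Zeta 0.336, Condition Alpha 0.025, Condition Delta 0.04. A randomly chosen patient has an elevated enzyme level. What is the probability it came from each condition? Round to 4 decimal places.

Condition Epsilon 0.4267, Condition Beta 0.0595, Condition Gamma 0.0741, Condition Zeta 0.1934, Condition Alpha 0.0540, Condition Delta 0.1925

Unnormalized posteriors (prior × likelihood):
  Condition Epsilon: 0.19625 × 0.17 = 0.0333625
  Condition Beta: 0.0775 × 0.06 = 0.00465
  Condition Gamma: 0.13625 × 0.0425 = 0.005790625
  Condition Zeta: 0.045 × 0.336 = 0.01512
  Condition Alpha: 0.16875 × 0.025 = 0.00421875
  Condition Delta: 0.37625 × 0.04 = 0.01505
Total = 0.078191875.
P(Condition Epsilon | elevated) = 0.0333625/0.078191875 ≈ 0.4267
P(Condition Beta | elevated) = 0.00465/0.078191875 ≈ 0.0595
P(Condition Gamma | elevated) = 0.005790625/0.078191875 ≈ 0.0741
P(Condition Zeta | elevated) = 0.01512/0.078191875 ≈ 0.1934
P(Condition Alpha | elevated) = 0.00421875/0.078191875 ≈ 0.0540
P(Condition Delta | elevated) = 0.01505/0.078191875 ≈ 0.1925
(Check: 0.4267+0.0595+0.0741+0.1934+0.0540+0.1925 = 1.0002.)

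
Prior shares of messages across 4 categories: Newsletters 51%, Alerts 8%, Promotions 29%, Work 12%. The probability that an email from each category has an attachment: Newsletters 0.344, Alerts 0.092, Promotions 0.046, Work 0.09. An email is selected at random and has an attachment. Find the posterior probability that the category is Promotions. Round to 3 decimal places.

Unnormalized posteriors (prior × likelihood):
  Newsletters: 0.51 × 0.344 = 0.17544
  Alerts: 0.08 × 0.092 = 0.00736
  Promotions: 0.29 × 0.046 = 0.01334
  Work: 0.12 × 0.09 = 0.0108
Sum = 0.20694.
P(Promotions | evidence) = 0.01334 / 0.20694 ≈ 0.064.

0.064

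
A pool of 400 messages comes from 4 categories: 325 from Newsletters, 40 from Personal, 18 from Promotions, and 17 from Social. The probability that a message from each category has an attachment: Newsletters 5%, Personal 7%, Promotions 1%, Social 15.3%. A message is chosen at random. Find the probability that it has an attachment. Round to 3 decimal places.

0.055

Prior × likelihood for each hypothesis:
  Newsletters: 0.8125 × 0.05 = 0.040625
  Personal: 0.1 × 0.07 = 0.007
  Promotions: 0.045 × 0.01 = 0.00045
  Social: 0.0425 × 0.153 = 0.0065025
P(attachment) = 0.040625 + 0.007 + 0.00045 + 0.0065025 = 0.0545775 → 0.055.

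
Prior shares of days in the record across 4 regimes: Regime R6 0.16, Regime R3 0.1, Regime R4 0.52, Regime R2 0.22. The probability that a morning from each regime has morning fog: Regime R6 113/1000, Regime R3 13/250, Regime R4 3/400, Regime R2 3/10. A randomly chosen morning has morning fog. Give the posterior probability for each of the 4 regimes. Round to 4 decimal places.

Prior × likelihood for each hypothesis:
  Regime R6: 0.16 × 0.113 = 0.01808
  Regime R3: 0.1 × 0.052 = 0.0052
  Regime R4: 0.52 × 0.0075 = 0.0039
  Regime R2: 0.22 × 0.3 = 0.066
Sum = 0.09318.
P(Regime R6 | fog) = 0.01808/0.09318 ≈ 0.1940
P(Regime R3 | fog) = 0.0052/0.09318 ≈ 0.0558
P(Regime R4 | fog) = 0.0039/0.09318 ≈ 0.0419
P(Regime R2 | fog) = 0.066/0.09318 ≈ 0.7083
(Check: 0.1940+0.0558+0.0419+0.7083 = 1.0000.)

Regime R6 0.1940, Regime R3 0.0558, Regime R4 0.0419, Regime R2 0.7083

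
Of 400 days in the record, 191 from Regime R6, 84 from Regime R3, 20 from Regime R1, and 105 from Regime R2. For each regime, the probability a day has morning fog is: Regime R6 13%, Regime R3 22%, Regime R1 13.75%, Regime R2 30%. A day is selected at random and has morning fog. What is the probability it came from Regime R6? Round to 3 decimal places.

Prior × likelihood for each hypothesis:
  Regime R6: 0.4775 × 0.13 = 0.062075
  Regime R3: 0.21 × 0.22 = 0.0462
  Regime R1: 0.05 × 0.1375 = 0.006875
  Regime R2: 0.2625 × 0.3 = 0.07875
Sum = 0.1939.
P(Regime R6 | evidence) = 0.062075 / 0.1939 ≈ 0.320.

0.320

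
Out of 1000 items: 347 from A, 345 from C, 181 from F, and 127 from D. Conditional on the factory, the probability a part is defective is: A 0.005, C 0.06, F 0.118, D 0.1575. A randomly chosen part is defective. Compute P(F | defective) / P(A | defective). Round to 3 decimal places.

Compute prior × likelihood for every hypothesis:
  A: 0.347 × 0.005 = 0.001735
  C: 0.345 × 0.06 = 0.0207
  F: 0.181 × 0.118 = 0.021358
  D: 0.127 × 0.1575 = 0.0200025
Sum = 0.0637955.
The ratio is 0.021358 / 0.001735 (the normalizer cancels) = 12.310.

12.310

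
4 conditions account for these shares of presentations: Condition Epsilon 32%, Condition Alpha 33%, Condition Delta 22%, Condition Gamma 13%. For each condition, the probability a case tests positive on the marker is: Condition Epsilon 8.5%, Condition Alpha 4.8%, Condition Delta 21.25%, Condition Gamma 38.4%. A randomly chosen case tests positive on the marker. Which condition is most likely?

Condition Gamma

By Bayes' rule, posterior ∝ prior × likelihood:
  Condition Epsilon: 0.32 × 0.085 = 0.0272
  Condition Alpha: 0.33 × 0.048 = 0.01584
  Condition Delta: 0.22 × 0.2125 = 0.04675
  Condition Gamma: 0.13 × 0.384 = 0.04992
Normalizing constant = 0.13971.
Largest term belongs to Condition Gamma, so Condition Gamma is most probable.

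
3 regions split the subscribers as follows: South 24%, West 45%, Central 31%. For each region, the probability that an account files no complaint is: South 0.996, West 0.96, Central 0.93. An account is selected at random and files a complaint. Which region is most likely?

Central

Taking complements, P(complaint | each) = South 0.004, West 0.04, Central 0.07.
Compute prior × likelihood for every hypothesis:
  South: 0.24 × 0.004 = 0.00096
  West: 0.45 × 0.04 = 0.018
  Central: 0.31 × 0.07 = 0.0217
Total = 0.04066.
Largest term belongs to Central, so Central is most probable.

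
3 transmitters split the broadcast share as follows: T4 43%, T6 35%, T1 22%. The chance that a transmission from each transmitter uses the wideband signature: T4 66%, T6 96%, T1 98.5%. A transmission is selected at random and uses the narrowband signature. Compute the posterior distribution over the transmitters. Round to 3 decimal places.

Taking complements, P(narrowband | each) = T4 0.34, T6 0.04, T1 0.015.
Prior × likelihood for each hypothesis:
  T4: 0.43 × 0.34 = 0.1462
  T6: 0.35 × 0.04 = 0.014
  T1: 0.22 × 0.015 = 0.0033
Sum = 0.1635.
P(T4 | narrowband) = 0.1462/0.1635 ≈ 0.894
P(T6 | narrowband) = 0.014/0.1635 ≈ 0.086
P(T1 | narrowband) = 0.0033/0.1635 ≈ 0.020

T4 0.894, T6 0.086, T1 0.020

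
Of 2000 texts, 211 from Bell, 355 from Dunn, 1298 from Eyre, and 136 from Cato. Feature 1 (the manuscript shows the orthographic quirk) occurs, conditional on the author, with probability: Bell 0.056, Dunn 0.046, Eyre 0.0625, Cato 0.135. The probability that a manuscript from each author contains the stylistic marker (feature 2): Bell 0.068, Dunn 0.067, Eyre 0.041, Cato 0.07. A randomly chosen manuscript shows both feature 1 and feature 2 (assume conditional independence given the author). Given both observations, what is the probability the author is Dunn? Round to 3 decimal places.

By Bayes' rule, posterior ∝ prior × likelihood:
  Bell: 0.1055 × 0.056 × 0.068 = 0.000401744
  Dunn: 0.1775 × 0.046 × 0.067 = 0.000547055
  Eyre: 0.649 × 0.0625 × 0.041 = 0.0016630625
  Cato: 0.068 × 0.135 × 0.07 = 0.0006426
Sum = 0.0032544615.
P(Dunn | evidence) = 0.000547055 / 0.0032544615 ≈ 0.168.

0.168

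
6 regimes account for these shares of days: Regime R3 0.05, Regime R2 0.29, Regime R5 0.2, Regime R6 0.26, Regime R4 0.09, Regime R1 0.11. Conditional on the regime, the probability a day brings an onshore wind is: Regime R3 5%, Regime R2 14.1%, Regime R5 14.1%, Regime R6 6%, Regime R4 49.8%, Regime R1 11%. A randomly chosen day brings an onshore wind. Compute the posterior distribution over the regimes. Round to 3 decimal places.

Prior × likelihood for each hypothesis:
  Regime R3: 0.05 × 0.05 = 0.0025
  Regime R2: 0.29 × 0.141 = 0.04089
  Regime R5: 0.2 × 0.141 = 0.0282
  Regime R6: 0.26 × 0.06 = 0.0156
  Regime R4: 0.09 × 0.498 = 0.04482
  Regime R1: 0.11 × 0.11 = 0.0121
Total = 0.14411.
P(Regime R3 | onshore) = 0.0025/0.14411 ≈ 0.017
P(Regime R2 | onshore) = 0.04089/0.14411 ≈ 0.284
P(Regime R5 | onshore) = 0.0282/0.14411 ≈ 0.196
P(Regime R6 | onshore) = 0.0156/0.14411 ≈ 0.108
P(Regime R4 | onshore) = 0.04482/0.14411 ≈ 0.311
P(Regime R1 | onshore) = 0.0121/0.14411 ≈ 0.084
(Check: 0.017+0.284+0.196+0.108+0.311+0.084 = 1.000.)

Regime R3 0.017, Regime R2 0.284, Regime R5 0.196, Regime R6 0.108, Regime R4 0.311, Regime R1 0.084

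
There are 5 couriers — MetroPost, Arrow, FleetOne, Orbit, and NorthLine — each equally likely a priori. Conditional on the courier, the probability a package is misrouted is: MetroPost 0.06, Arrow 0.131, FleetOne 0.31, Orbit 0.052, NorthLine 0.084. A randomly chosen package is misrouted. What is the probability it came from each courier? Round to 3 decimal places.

MetroPost 0.094, Arrow 0.206, FleetOne 0.487, Orbit 0.082, NorthLine 0.132

Since the prior is uniform, the posterior is proportional to the likelihood:
  MetroPost: 0.06
  Arrow: 0.131
  FleetOne: 0.31
  Orbit: 0.052
  NorthLine: 0.084
Normalizing constant = 0.637.
P(MetroPost | misrouted) = 0.06/0.637 ≈ 0.094
P(Arrow | misrouted) = 0.131/0.637 ≈ 0.206
P(FleetOne | misrouted) = 0.31/0.637 ≈ 0.487
P(Orbit | misrouted) = 0.052/0.637 ≈ 0.082
P(NorthLine | misrouted) = 0.084/0.637 ≈ 0.132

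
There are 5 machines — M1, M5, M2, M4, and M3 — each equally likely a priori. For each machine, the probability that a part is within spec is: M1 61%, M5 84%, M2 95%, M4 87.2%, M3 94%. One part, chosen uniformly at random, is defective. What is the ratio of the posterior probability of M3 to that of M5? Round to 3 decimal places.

Taking complements, P(defective | each) = M1 0.39, M5 0.16, M2 0.05, M4 0.128, M3 0.06.
Since the prior is uniform, the posterior is proportional to the likelihood:
  M1: 0.39
  M5: 0.16
  M2: 0.05
  M4: 0.128
  M3: 0.06
Total = 0.788.
The ratio is 0.06 / 0.16 (the normalizer cancels) = 0.375.

0.375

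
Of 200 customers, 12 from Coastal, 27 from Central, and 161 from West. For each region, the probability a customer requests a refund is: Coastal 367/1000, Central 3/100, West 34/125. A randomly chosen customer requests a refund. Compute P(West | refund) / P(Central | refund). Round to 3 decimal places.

54.064

By Bayes' rule, posterior ∝ prior × likelihood:
  Coastal: 0.06 × 0.367 = 0.02202
  Central: 0.135 × 0.03 = 0.00405
  West: 0.805 × 0.272 = 0.21896
Total = 0.24503.
The ratio is 0.21896 / 0.00405 (the normalizer cancels) = 54.064.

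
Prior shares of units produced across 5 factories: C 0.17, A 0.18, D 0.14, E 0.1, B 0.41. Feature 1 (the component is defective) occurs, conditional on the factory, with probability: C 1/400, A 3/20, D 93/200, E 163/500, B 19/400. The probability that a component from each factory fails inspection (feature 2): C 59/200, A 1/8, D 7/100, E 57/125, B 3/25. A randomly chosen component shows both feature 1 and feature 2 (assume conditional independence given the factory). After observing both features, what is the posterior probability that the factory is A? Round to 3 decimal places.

By Bayes' rule, posterior ∝ prior × likelihood:
  C: 0.17 × 0.0025 × 0.295 = 0.000125375
  A: 0.18 × 0.15 × 0.125 = 0.003375
  D: 0.14 × 0.465 × 0.07 = 0.004557
  E: 0.1 × 0.326 × 0.456 = 0.0148656
  B: 0.41 × 0.0475 × 0.12 = 0.002337
Total = 0.025259975.
P(A | evidence) = 0.003375 / 0.025259975 ≈ 0.134.

0.134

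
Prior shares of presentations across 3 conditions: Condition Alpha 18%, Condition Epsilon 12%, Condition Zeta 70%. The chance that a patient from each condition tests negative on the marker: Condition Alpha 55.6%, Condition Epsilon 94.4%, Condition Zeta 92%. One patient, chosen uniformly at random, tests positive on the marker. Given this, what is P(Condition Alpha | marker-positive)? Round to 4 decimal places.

Taking complements, P(marker-positive | each) = Condition Alpha 0.444, Condition Epsilon 0.056, Condition Zeta 0.08.
Unnormalized posteriors (prior × likelihood):
  Condition Alpha: 0.18 × 0.444 = 0.07992
  Condition Epsilon: 0.12 × 0.056 = 0.00672
  Condition Zeta: 0.7 × 0.08 = 0.056
Total = 0.14264.
P(Condition Alpha | evidence) = 0.07992 / 0.14264 ≈ 0.5603.

0.5603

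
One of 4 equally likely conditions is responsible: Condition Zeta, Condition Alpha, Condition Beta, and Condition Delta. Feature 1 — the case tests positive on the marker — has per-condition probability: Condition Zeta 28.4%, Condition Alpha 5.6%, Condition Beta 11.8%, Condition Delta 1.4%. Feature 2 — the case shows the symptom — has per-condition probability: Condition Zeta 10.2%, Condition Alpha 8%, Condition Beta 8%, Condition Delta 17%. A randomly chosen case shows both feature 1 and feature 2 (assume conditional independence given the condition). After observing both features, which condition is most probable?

Condition Zeta

With a uniform prior (1/4 each), posterior ∝ likelihood:
  Condition Zeta: 0.284 × 0.102 = 0.028968
  Condition Alpha: 0.056 × 0.08 = 0.00448
  Condition Beta: 0.118 × 0.08 = 0.00944
  Condition Delta: 0.014 × 0.17 = 0.00238
Normalizing constant = 0.045268.
Largest term belongs to Condition Zeta, so Condition Zeta is most probable.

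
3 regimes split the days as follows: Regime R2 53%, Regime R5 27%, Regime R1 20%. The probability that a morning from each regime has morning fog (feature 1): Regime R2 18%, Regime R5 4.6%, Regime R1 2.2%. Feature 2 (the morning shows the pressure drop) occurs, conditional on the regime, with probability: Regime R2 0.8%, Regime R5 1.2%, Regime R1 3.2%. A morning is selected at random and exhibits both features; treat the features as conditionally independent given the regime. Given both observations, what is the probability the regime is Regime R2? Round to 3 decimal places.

0.725

Prior × likelihood for each hypothesis:
  Regime R2: 0.53 × 0.18 × 0.008 = 0.0007632
  Regime R5: 0.27 × 0.046 × 0.012 = 0.00014904
  Regime R1: 0.2 × 0.022 × 0.032 = 0.0001408
Normalizing constant = 0.00105304.
P(Regime R2 | evidence) = 0.0007632 / 0.00105304 ≈ 0.725.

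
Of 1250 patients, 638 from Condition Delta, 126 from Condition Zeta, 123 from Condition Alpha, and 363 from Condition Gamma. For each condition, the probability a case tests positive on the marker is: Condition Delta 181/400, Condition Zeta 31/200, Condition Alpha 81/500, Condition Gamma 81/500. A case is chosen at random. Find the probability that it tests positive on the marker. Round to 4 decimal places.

Prior × likelihood for each hypothesis:
  Condition Delta: 0.5104 × 0.4525 = 0.230956
  Condition Zeta: 0.1008 × 0.155 = 0.015624
  Condition Alpha: 0.0984 × 0.162 = 0.0159408
  Condition Gamma: 0.2904 × 0.162 = 0.0470448
P(marker-positive) = 0.230956 + 0.015624 + 0.0159408 + 0.0470448 = 0.3095656 → 0.3096.

0.3096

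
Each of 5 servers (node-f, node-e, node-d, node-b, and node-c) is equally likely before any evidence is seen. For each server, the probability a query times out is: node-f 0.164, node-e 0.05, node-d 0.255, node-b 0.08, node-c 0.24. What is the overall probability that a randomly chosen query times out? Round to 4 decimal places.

With a uniform prior (1/5 each), posterior ∝ likelihood:
  node-f: 0.164
  node-e: 0.05
  node-d: 0.255
  node-b: 0.08
  node-c: 0.24
P(timeout) = (1/5) × (0.164 + 0.05 + 0.255 + 0.08 + 0.24) = 0.789/5 ≈ 0.1578.

0.1578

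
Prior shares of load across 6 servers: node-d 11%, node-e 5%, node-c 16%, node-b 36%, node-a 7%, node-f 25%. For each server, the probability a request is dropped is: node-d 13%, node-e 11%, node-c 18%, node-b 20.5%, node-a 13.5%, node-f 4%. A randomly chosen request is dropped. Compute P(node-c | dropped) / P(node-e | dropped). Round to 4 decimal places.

5.2364

By Bayes' rule, posterior ∝ prior × likelihood:
  node-d: 0.11 × 0.13 = 0.0143
  node-e: 0.05 × 0.11 = 0.0055
  node-c: 0.16 × 0.18 = 0.0288
  node-b: 0.36 × 0.205 = 0.0738
  node-a: 0.07 × 0.135 = 0.00945
  node-f: 0.25 × 0.04 = 0.01
Total = 0.14185.
The ratio is 0.0288 / 0.0055 (the normalizer cancels) = 5.2364.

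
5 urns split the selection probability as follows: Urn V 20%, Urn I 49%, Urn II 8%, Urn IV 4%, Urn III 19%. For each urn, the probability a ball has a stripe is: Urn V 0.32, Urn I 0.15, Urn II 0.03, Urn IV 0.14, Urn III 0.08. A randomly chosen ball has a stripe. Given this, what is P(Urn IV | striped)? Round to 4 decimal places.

0.0348

Unnormalized posteriors (prior × likelihood):
  Urn V: 0.2 × 0.32 = 0.064
  Urn I: 0.49 × 0.15 = 0.0735
  Urn II: 0.08 × 0.03 = 0.0024
  Urn IV: 0.04 × 0.14 = 0.0056
  Urn III: 0.19 × 0.08 = 0.0152
Normalizing constant = 0.1607.
P(Urn IV | evidence) = 0.0056 / 0.1607 ≈ 0.0348.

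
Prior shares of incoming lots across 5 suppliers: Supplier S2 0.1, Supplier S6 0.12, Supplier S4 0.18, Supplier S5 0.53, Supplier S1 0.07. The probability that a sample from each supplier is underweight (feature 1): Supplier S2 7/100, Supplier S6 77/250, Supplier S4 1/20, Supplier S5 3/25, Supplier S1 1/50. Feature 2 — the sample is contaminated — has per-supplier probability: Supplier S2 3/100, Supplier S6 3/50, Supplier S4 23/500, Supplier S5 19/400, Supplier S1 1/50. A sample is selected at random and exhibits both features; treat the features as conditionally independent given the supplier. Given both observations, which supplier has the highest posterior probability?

Prior × likelihood for each hypothesis:
  Supplier S2: 0.1 × 0.07 × 0.03 = 0.00021
  Supplier S6: 0.12 × 0.308 × 0.06 = 0.0022176
  Supplier S4: 0.18 × 0.05 × 0.046 = 0.000414
  Supplier S5: 0.53 × 0.12 × 0.0475 = 0.003021
  Supplier S1: 0.07 × 0.02 × 0.02 = 0.000028
Total = 0.0058906.
Largest term belongs to Supplier S5, so Supplier S5 is most probable.

Supplier S5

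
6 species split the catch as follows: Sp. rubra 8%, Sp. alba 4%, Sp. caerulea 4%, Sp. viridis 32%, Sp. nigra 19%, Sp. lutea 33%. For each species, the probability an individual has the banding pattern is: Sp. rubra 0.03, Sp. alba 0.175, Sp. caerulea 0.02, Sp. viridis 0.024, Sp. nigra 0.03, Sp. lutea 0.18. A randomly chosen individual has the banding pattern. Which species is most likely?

Sp. lutea

Unnormalized posteriors (prior × likelihood):
  Sp. rubra: 0.08 × 0.03 = 0.0024
  Sp. alba: 0.04 × 0.175 = 0.007
  Sp. caerulea: 0.04 × 0.02 = 0.0008
  Sp. viridis: 0.32 × 0.024 = 0.00768
  Sp. nigra: 0.19 × 0.03 = 0.0057
  Sp. lutea: 0.33 × 0.18 = 0.0594
Normalizing constant = 0.08298.
Largest term belongs to Sp. lutea, so Sp. lutea is most probable.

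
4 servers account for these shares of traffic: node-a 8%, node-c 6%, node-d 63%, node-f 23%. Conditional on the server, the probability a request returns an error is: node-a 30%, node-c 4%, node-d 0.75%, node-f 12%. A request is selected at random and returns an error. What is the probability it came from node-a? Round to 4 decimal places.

By Bayes' rule, posterior ∝ prior × likelihood:
  node-a: 0.08 × 0.3 = 0.024
  node-c: 0.06 × 0.04 = 0.0024
  node-d: 0.63 × 0.0075 = 0.004725
  node-f: 0.23 × 0.12 = 0.0276
Sum = 0.058725.
P(node-a | evidence) = 0.024 / 0.058725 ≈ 0.4087.

0.4087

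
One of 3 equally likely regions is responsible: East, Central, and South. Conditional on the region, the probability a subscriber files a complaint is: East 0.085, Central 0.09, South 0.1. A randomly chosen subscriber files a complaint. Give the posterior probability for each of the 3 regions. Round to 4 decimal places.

Since the prior is uniform, the posterior is proportional to the likelihood:
  East: 0.085
  Central: 0.09
  South: 0.1
Normalizing constant = 0.275.
P(East | complaint) = 0.085/0.275 ≈ 0.3091
P(Central | complaint) = 0.09/0.275 ≈ 0.3273
P(South | complaint) = 0.1/0.275 ≈ 0.3636

East 0.3091, Central 0.3273, South 0.3636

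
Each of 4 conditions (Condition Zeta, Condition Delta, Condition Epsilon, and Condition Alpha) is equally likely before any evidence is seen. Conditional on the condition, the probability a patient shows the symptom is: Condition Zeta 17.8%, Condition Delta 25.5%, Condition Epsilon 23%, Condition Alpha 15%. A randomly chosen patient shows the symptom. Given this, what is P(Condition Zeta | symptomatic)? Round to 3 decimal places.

With a uniform prior (1/4 each), posterior ∝ likelihood:
  Condition Zeta: 0.178
  Condition Delta: 0.255
  Condition Epsilon: 0.23
  Condition Alpha: 0.15
Total = 0.813.
P(Condition Zeta | evidence) = 0.178 / 0.813 ≈ 0.219.

0.219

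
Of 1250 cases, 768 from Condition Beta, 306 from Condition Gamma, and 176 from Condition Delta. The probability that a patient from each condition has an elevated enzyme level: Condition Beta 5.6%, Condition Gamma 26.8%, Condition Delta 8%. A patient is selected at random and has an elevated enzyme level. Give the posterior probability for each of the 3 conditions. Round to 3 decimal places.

Condition Beta 0.309, Condition Gamma 0.590, Condition Delta 0.101

By Bayes' rule, posterior ∝ prior × likelihood:
  Condition Beta: 0.6144 × 0.056 = 0.0344064
  Condition Gamma: 0.2448 × 0.268 = 0.0656064
  Condition Delta: 0.1408 × 0.08 = 0.011264
Sum = 0.1112768.
P(Condition Beta | elevated) = 0.0344064/0.1112768 ≈ 0.309
P(Condition Gamma | elevated) = 0.0656064/0.1112768 ≈ 0.590
P(Condition Delta | elevated) = 0.011264/0.1112768 ≈ 0.101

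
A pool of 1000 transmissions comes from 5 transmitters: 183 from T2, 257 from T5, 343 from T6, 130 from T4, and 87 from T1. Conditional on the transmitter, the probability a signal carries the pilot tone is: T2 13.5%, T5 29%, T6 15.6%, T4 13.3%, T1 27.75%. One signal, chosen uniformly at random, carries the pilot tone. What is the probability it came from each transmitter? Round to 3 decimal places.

T2 0.127, T5 0.384, T6 0.276, T4 0.089, T1 0.124

By Bayes' rule, posterior ∝ prior × likelihood:
  T2: 0.183 × 0.135 = 0.024705
  T5: 0.257 × 0.29 = 0.07453
  T6: 0.343 × 0.156 = 0.053508
  T4: 0.13 × 0.133 = 0.01729
  T1: 0.087 × 0.2775 = 0.0241425
Normalizing constant = 0.1941755.
P(T2 | pilot) = 0.024705/0.1941755 ≈ 0.127
P(T5 | pilot) = 0.07453/0.1941755 ≈ 0.384
P(T6 | pilot) = 0.053508/0.1941755 ≈ 0.276
P(T4 | pilot) = 0.01729/0.1941755 ≈ 0.089
P(T1 | pilot) = 0.0241425/0.1941755 ≈ 0.124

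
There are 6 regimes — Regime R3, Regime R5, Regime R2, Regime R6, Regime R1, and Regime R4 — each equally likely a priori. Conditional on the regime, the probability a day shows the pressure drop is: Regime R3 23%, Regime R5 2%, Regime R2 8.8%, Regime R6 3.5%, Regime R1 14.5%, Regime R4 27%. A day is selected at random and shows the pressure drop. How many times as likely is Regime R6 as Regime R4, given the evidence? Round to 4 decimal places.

0.1296

With a uniform prior (1/6 each), posterior ∝ likelihood:
  Regime R3: 0.23
  Regime R5: 0.02
  Regime R2: 0.088
  Regime R6: 0.035
  Regime R1: 0.145
  Regime R4: 0.27
Sum = 0.788.
The ratio is 0.035 / 0.27 (the normalizer cancels) = 0.1296.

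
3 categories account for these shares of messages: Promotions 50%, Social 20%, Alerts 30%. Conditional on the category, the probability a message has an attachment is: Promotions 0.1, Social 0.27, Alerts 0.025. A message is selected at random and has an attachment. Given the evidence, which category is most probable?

Social

Compute prior × likelihood for every hypothesis:
  Promotions: 0.5 × 0.1 = 0.05
  Social: 0.2 × 0.27 = 0.054
  Alerts: 0.3 × 0.025 = 0.0075
Normalizing constant = 0.1115.
Largest term belongs to Social, so Social is most probable.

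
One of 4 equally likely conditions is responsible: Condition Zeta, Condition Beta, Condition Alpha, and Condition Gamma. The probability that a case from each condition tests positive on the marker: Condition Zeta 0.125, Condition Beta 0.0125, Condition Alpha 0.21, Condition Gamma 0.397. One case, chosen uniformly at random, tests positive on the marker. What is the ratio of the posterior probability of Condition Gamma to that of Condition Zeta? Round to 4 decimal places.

With a uniform prior (1/4 each), posterior ∝ likelihood:
  Condition Zeta: 0.125
  Condition Beta: 0.0125
  Condition Alpha: 0.21
  Condition Gamma: 0.397
Normalizing constant = 0.7445.
The ratio is 0.397 / 0.125 (the normalizer cancels) = 3.1760.

3.1760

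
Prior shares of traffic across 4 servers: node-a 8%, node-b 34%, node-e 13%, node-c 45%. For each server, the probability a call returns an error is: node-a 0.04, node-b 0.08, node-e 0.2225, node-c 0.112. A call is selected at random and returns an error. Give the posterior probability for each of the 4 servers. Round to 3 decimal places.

Compute prior × likelihood for every hypothesis:
  node-a: 0.08 × 0.04 = 0.0032
  node-b: 0.34 × 0.08 = 0.0272
  node-e: 0.13 × 0.2225 = 0.028925
  node-c: 0.45 × 0.112 = 0.0504
Sum = 0.109725.
P(node-a | error) = 0.0032/0.109725 ≈ 0.029
P(node-b | error) = 0.0272/0.109725 ≈ 0.248
P(node-e | error) = 0.028925/0.109725 ≈ 0.264
P(node-c | error) = 0.0504/0.109725 ≈ 0.459
(Check: 0.029+0.248+0.264+0.459 = 1.000.)

node-a 0.029, node-b 0.248, node-e 0.264, node-c 0.459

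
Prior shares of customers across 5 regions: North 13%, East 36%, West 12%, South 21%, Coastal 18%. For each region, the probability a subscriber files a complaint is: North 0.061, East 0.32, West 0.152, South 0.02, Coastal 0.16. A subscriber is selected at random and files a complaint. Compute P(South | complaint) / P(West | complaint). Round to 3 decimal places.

0.230

Prior × likelihood for each hypothesis:
  North: 0.13 × 0.061 = 0.00793
  East: 0.36 × 0.32 = 0.1152
  West: 0.12 × 0.152 = 0.01824
  South: 0.21 × 0.02 = 0.0042
  Coastal: 0.18 × 0.16 = 0.0288
Total = 0.17437.
The ratio is 0.0042 / 0.01824 (the normalizer cancels) = 0.230.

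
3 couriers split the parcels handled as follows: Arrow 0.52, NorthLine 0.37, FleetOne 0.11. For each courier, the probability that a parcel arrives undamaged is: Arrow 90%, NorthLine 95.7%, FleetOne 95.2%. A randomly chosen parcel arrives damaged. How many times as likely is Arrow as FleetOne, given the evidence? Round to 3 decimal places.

9.848

Taking complements, P(damaged | each) = Arrow 0.1, NorthLine 0.043, FleetOne 0.048.
Unnormalized posteriors (prior × likelihood):
  Arrow: 0.52 × 0.1 = 0.052
  NorthLine: 0.37 × 0.043 = 0.01591
  FleetOne: 0.11 × 0.048 = 0.00528
Total = 0.07319.
The ratio is 0.052 / 0.00528 (the normalizer cancels) = 9.848.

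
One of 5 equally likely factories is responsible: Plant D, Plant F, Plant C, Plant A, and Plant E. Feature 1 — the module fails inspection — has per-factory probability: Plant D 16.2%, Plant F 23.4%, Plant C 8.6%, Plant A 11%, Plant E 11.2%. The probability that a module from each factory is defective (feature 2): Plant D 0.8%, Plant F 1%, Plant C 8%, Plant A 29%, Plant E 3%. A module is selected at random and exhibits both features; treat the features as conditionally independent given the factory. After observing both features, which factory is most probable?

Since the prior is uniform, the posterior is proportional to the likelihood:
  Plant D: 0.162 × 0.008 = 0.001296
  Plant F: 0.234 × 0.01 = 0.00234
  Plant C: 0.086 × 0.08 = 0.00688
  Plant A: 0.11 × 0.29 = 0.0319
  Plant E: 0.112 × 0.03 = 0.00336
Normalizing constant = 0.045776.
Largest term belongs to Plant A, so Plant A is most probable.

Plant A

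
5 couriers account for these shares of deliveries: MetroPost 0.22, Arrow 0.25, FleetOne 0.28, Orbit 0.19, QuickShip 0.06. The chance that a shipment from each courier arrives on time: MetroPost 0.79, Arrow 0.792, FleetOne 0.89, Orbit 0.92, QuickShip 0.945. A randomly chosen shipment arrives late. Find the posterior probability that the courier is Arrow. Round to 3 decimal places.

0.353

Taking complements, P(late | each) = MetroPost 0.21, Arrow 0.208, FleetOne 0.11, Orbit 0.08, QuickShip 0.055.
Compute prior × likelihood for every hypothesis:
  MetroPost: 0.22 × 0.21 = 0.0462
  Arrow: 0.25 × 0.208 = 0.052
  FleetOne: 0.28 × 0.11 = 0.0308
  Orbit: 0.19 × 0.08 = 0.0152
  QuickShip: 0.06 × 0.055 = 0.0033
Sum = 0.1475.
P(Arrow | evidence) = 0.052 / 0.1475 ≈ 0.353.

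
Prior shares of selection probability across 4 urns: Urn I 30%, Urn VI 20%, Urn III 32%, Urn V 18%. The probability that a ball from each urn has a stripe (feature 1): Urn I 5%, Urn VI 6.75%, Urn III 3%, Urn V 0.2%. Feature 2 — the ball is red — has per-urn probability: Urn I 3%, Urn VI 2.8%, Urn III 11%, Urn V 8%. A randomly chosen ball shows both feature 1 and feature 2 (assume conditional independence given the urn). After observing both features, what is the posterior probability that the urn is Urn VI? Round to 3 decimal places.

0.198

Compute prior × likelihood for every hypothesis:
  Urn I: 0.3 × 0.05 × 0.03 = 0.00045
  Urn VI: 0.2 × 0.0675 × 0.028 = 0.000378
  Urn III: 0.32 × 0.03 × 0.11 = 0.001056
  Urn V: 0.18 × 0.002 × 0.08 = 0.0000288
Total = 0.0019128.
P(Urn VI | evidence) = 0.000378 / 0.0019128 ≈ 0.198.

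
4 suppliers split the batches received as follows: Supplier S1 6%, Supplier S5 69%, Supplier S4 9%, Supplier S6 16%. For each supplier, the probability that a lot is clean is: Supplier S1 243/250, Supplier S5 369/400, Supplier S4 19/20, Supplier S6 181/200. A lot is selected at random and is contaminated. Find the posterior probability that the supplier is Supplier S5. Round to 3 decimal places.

0.714

Taking complements, P(contaminated | each) = Supplier S1 0.028, Supplier S5 0.0775, Supplier S4 0.05, Supplier S6 0.095.
Compute prior × likelihood for every hypothesis:
  Supplier S1: 0.06 × 0.028 = 0.00168
  Supplier S5: 0.69 × 0.0775 = 0.053475
  Supplier S4: 0.09 × 0.05 = 0.0045
  Supplier S6: 0.16 × 0.095 = 0.0152
Sum = 0.074855.
P(Supplier S5 | evidence) = 0.053475 / 0.074855 ≈ 0.714.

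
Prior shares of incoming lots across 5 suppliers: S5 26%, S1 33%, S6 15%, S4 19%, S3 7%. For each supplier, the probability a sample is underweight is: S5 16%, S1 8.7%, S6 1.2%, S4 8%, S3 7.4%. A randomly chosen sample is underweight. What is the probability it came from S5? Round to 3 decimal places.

Prior × likelihood for each hypothesis:
  S5: 0.26 × 0.16 = 0.0416
  S1: 0.33 × 0.087 = 0.02871
  S6: 0.15 × 0.012 = 0.0018
  S4: 0.19 × 0.08 = 0.0152
  S3: 0.07 × 0.074 = 0.00518
Normalizing constant = 0.09249.
P(S5 | evidence) = 0.0416 / 0.09249 ≈ 0.450.

0.450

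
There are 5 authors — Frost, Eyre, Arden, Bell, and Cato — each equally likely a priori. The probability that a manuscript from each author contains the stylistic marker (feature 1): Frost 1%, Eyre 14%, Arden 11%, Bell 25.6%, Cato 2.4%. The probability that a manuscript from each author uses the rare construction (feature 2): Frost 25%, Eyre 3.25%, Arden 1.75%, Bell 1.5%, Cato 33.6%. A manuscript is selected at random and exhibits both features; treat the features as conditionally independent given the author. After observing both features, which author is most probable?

Cato

With a uniform prior (1/5 each), posterior ∝ likelihood:
  Frost: 0.01 × 0.25 = 0.0025
  Eyre: 0.14 × 0.0325 = 0.00455
  Arden: 0.11 × 0.0175 = 0.001925
  Bell: 0.256 × 0.015 = 0.00384
  Cato: 0.024 × 0.336 = 0.008064
Sum = 0.020879.
Largest term belongs to Cato, so Cato is most probable.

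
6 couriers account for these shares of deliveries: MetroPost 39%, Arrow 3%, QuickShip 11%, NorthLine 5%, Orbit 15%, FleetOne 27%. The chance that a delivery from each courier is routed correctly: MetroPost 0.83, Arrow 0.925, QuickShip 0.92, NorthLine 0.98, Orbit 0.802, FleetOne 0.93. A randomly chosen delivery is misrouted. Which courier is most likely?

MetroPost

Taking complements, P(misrouted | each) = MetroPost 0.17, Arrow 0.075, QuickShip 0.08, NorthLine 0.02, Orbit 0.198, FleetOne 0.07.
Compute prior × likelihood for every hypothesis:
  MetroPost: 0.39 × 0.17 = 0.0663
  Arrow: 0.03 × 0.075 = 0.00225
  QuickShip: 0.11 × 0.08 = 0.0088
  NorthLine: 0.05 × 0.02 = 0.001
  Orbit: 0.15 × 0.198 = 0.0297
  FleetOne: 0.27 × 0.07 = 0.0189
Normalizing constant = 0.12695.
Largest term belongs to MetroPost, so MetroPost is most probable.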